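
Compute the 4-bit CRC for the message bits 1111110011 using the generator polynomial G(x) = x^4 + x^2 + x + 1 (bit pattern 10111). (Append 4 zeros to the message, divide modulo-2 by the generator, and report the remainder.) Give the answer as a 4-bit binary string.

Append 4 zeros: 11111100110000. Divide by 10111 (XOR where the leading bit is 1):
  pos 0: 11111 XOR 10111 = 01000
  pos 1: 10001 XOR 10111 = 00110
  pos 3: 11000 XOR 10111 = 01111
  pos 4: 11111 XOR 10111 = 01000
  pos 5: 10001 XOR 10111 = 00110
  pos 7: 11000 XOR 10111 = 01111
  pos 8: 11110 XOR 10111 = 01001
  pos 9: 10010 XOR 10111 = 00101
Remainder (last 4 bits) = 0101. This is the CRC / FCS.

0101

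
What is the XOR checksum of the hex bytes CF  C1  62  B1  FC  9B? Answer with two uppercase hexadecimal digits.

XOR the bytes together:
  start with 0xCF
  0xCF ⊕ 0xC1 = 0x0E
  0x0E ⊕ 0x62 = 0x6C
  0x6C ⊕ 0xB1 = 0xDD
  0xDD ⊕ 0xFC = 0x21
  0x21 ⊕ 0x9B = 0xBA

BA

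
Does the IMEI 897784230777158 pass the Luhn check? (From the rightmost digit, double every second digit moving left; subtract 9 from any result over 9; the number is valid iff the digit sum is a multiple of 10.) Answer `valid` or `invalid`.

From the right, keep odd positions and double even positions (subtract 9 from any doubled value over 9):
  doubled (positions 2,4,...): 1 5 5 6 8 5 9 → sum 39
  kept (positions 1,3,...): 8 1 7 0 2 8 7 8 → sum 41
Total = 80.
80 mod 10 = 0, so the number is valid.

valid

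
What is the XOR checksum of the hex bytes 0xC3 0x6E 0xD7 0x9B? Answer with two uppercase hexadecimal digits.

XOR the bytes together:
  start with 0xC3
  0xC3 ⊕ 0x6E = 0xAD
  0xAD ⊕ 0xD7 = 0x7A
  0x7A ⊕ 0x9B = 0xE1

E1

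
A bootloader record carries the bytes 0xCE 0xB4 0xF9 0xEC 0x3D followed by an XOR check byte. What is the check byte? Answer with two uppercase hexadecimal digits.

52

XOR the bytes together:
  start with 0xCE
  0xCE ⊕ 0xB4 = 0x7A
  0x7A ⊕ 0xF9 = 0x83
  0x83 ⊕ 0xEC = 0x6F
  0x6F ⊕ 0x3D = 0x52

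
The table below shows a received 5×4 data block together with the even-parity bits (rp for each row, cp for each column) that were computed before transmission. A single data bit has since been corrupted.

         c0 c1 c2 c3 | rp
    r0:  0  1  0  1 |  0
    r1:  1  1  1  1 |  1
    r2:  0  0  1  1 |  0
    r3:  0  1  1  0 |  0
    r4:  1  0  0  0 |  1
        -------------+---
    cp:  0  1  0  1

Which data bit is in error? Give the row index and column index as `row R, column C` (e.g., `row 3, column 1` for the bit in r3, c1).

Recompute each row's even parity and compare to rp:
  r0: data parity 0, sent rp 0 → ok
  r1: data parity 0, sent rp 1 → mismatch
  r2: data parity 0, sent rp 0 → ok
  r3: data parity 0, sent rp 0 → ok
  r4: data parity 1, sent rp 1 → ok
Recompute each column's even parity and compare to cp:
  c0: data parity 0, sent cp 0 → ok
  c1: data parity 1, sent cp 1 → ok
  c2: data parity 1, sent cp 0 → mismatch
  c3: data parity 1, sent cp 1 → ok
Exactly one row (r1) and one column (c2) fail → the flipped bit is at their intersection.

row 1, column 2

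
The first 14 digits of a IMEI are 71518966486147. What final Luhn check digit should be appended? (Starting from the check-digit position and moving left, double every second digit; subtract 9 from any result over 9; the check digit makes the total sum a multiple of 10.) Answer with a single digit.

Partial digits right→left: 7 4 1 6 8 4 6 6 9 8 1 5 1 7
Double every second digit counting from the check-digit position (so the 1st, 3rd, 5th, ... of the partial from the right).
  doubled (with −9 where >9): 5 2 7 3 9 2 2 → sum 30
  kept as-is: 4 6 4 6 8 5 7 → sum 40
Total = 30 + 40 = 70.
Check digit = (10 − (70 mod 10)) mod 10 = 0.

0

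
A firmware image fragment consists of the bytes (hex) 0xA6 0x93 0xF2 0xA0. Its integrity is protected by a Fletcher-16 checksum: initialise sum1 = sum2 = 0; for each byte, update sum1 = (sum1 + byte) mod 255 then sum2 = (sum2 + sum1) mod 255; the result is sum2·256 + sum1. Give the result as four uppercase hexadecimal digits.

Running sums (mod 255):
  after byte 0 (0xA6): sum1=166, sum2=166
  after byte 1 (0x93): sum1=58, sum2=224
  after byte 2 (0xF2): sum1=45, sum2=14
  after byte 3 (0xA0): sum1=205, sum2=219
Checksum = sum2·256 + sum1 = 219·256 + 205 = 56269 = 0xDBCD.

DBCD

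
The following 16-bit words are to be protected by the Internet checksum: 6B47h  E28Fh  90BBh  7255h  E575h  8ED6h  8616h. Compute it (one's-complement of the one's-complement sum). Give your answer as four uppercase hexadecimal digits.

B4B4

One's-complement addition (fold any carry out of bit 15 back into bit 0):
  0x6B47 + 0xE28F = 0x14DD6 → wrap carry → 0x4DD7
  0x4DD7 + 0x90BB = 0x0DE92
  0xDE92 + 0x7255 = 0x150E7 → wrap carry → 0x50E8
  0x50E8 + 0xE575 = 0x1365D → wrap carry → 0x365E
  0x365E + 0x8ED6 = 0x0C534
  0xC534 + 0x8616 = 0x14B4A → wrap carry → 0x4B4B
One's-complement sum = 0x4B4B.
Checksum = ~0x4B4B & 0xFFFF = 0xB4B4.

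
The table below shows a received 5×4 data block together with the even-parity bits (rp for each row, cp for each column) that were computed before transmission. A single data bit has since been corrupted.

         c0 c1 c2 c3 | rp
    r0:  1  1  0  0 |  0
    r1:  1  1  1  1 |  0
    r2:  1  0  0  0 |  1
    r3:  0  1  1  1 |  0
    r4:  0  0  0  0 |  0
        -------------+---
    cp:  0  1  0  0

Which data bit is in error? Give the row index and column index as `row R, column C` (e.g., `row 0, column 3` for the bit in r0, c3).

row 3, column 0

Recompute each row's even parity and compare to rp:
  r0: data parity 0, sent rp 0 → ok
  r1: data parity 0, sent rp 0 → ok
  r2: data parity 1, sent rp 1 → ok
  r3: data parity 1, sent rp 0 → mismatch
  r4: data parity 0, sent rp 0 → ok
Recompute each column's even parity and compare to cp:
  c0: data parity 1, sent cp 0 → mismatch
  c1: data parity 1, sent cp 1 → ok
  c2: data parity 0, sent cp 0 → ok
  c3: data parity 0, sent cp 0 → ok
Exactly one row (r3) and one column (c0) fail → the flipped bit is at their intersection.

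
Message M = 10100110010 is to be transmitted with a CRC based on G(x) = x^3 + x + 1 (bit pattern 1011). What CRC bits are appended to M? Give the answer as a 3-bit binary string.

Append 3 zeros: 10100110010000. Divide by 1011 (XOR where the leading bit is 1):
  pos 0: 1010 XOR 1011 = 0001
  pos 3: 1011 XOR 1011 = 0000
  pos 9: 1000 XOR 1011 = 0011
Remainder (last 3 bits) = 110. This is the CRC / FCS.

110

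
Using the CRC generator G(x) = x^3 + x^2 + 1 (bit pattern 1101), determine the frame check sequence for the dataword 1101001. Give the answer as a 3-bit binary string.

101

Append 3 zeros: 1101001000. Divide by 1101 (XOR where the leading bit is 1):
  pos 0: 1101 XOR 1101 = 0000
  pos 6: 1000 XOR 1101 = 0101
Remainder (last 3 bits) = 101. This is the CRC / FCS.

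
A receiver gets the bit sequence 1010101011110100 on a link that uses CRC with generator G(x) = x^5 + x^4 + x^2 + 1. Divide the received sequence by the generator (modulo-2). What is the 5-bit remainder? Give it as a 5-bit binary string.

01110

Modulo-2 division of 1010101011110100 by 110101:
  pos 0: 101010 XOR 110101 = 011111
  pos 1: 111111 XOR 110101 = 001010
  pos 3: 101001 XOR 110101 = 011100
  pos 4: 111001 XOR 110101 = 001100
  pos 6: 110011 XOR 110101 = 000110
  pos 9: 110010 XOR 110101 = 000111
Remainder = 01110 (nonzero — an error is detected).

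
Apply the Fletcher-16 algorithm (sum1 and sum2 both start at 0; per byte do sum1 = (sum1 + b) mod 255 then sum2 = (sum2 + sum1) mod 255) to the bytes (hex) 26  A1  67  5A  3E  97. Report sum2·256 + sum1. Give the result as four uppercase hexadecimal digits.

CD5F

Running sums (mod 255):
  after byte 0 (26): sum1=38, sum2=38
  after byte 1 (A1): sum1=199, sum2=237
  after byte 2 (67): sum1=47, sum2=29
  after byte 3 (5A): sum1=137, sum2=166
  after byte 4 (3E): sum1=199, sum2=110
  after byte 5 (97): sum1=95, sum2=205
Checksum = sum2·256 + sum1 = 205·256 + 95 = 52575 = 0xCD5F.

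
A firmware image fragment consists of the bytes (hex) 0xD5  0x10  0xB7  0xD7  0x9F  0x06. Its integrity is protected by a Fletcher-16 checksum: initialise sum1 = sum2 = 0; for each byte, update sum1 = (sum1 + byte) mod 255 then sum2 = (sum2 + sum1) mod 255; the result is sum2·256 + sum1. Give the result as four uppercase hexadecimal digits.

Running sums (mod 255):
  after byte 0 (0xD5): sum1=213, sum2=213
  after byte 1 (0x10): sum1=229, sum2=187
  after byte 2 (0xB7): sum1=157, sum2=89
  after byte 3 (0xD7): sum1=117, sum2=206
  after byte 4 (0x9F): sum1=21, sum2=227
  after byte 5 (0x06): sum1=27, sum2=254
Checksum = sum2·256 + sum1 = 254·256 + 27 = 65051 = 0xFE1B.

FE1B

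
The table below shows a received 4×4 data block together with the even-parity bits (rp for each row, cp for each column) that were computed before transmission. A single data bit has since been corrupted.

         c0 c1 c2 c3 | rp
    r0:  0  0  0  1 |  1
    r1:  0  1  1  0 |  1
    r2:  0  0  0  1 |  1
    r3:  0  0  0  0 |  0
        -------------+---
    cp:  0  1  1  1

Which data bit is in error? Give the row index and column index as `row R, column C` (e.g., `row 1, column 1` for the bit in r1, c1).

Recompute each row's even parity and compare to rp:
  r0: data parity 1, sent rp 1 → ok
  r1: data parity 0, sent rp 1 → mismatch
  r2: data parity 1, sent rp 1 → ok
  r3: data parity 0, sent rp 0 → ok
Recompute each column's even parity and compare to cp:
  c0: data parity 0, sent cp 0 → ok
  c1: data parity 1, sent cp 1 → ok
  c2: data parity 1, sent cp 1 → ok
  c3: data parity 0, sent cp 1 → mismatch
Exactly one row (r1) and one column (c3) fail → the flipped bit is at their intersection.

row 1, column 3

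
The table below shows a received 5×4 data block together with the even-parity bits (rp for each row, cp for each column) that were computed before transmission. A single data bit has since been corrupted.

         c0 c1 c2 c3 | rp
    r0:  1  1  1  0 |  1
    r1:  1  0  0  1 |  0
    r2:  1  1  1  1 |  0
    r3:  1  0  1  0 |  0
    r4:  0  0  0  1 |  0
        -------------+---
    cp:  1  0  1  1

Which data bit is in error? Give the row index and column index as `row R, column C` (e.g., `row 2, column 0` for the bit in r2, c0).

Recompute each row's even parity and compare to rp:
  r0: data parity 1, sent rp 1 → ok
  r1: data parity 0, sent rp 0 → ok
  r2: data parity 0, sent rp 0 → ok
  r3: data parity 0, sent rp 0 → ok
  r4: data parity 1, sent rp 0 → mismatch
Recompute each column's even parity and compare to cp:
  c0: data parity 0, sent cp 1 → mismatch
  c1: data parity 0, sent cp 0 → ok
  c2: data parity 1, sent cp 1 → ok
  c3: data parity 1, sent cp 1 → ok
Exactly one row (r4) and one column (c0) fail → the flipped bit is at their intersection.

row 4, column 0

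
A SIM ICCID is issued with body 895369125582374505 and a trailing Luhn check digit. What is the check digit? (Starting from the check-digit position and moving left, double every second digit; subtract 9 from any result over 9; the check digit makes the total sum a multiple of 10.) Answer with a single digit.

Partial digits right→left: 5 0 5 4 7 3 2 8 5 5 2 1 9 6 3 5 9 8
Double every second digit counting from the check-digit position (so the 1st, 3rd, 5th, ... of the partial from the right).
  doubled (with −9 where >9): 1 1 5 4 1 4 9 6 9 → sum 40
  kept as-is: 0 4 3 8 5 1 6 5 8 → sum 40
Total = 40 + 40 = 80.
Check digit = (10 − (80 mod 10)) mod 10 = 0.

0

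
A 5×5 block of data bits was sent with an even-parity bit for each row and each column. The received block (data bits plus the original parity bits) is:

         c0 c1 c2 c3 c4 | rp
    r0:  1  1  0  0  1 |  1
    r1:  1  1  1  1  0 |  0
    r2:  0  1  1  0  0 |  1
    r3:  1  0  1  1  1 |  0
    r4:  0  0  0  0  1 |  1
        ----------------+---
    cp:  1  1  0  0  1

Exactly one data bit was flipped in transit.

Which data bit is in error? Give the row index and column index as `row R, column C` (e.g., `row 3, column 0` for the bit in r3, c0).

Recompute each row's even parity and compare to rp:
  r0: data parity 1, sent rp 1 → ok
  r1: data parity 0, sent rp 0 → ok
  r2: data parity 0, sent rp 1 → mismatch
  r3: data parity 0, sent rp 0 → ok
  r4: data parity 1, sent rp 1 → ok
Recompute each column's even parity and compare to cp:
  c0: data parity 1, sent cp 1 → ok
  c1: data parity 1, sent cp 1 → ok
  c2: data parity 1, sent cp 0 → mismatch
  c3: data parity 0, sent cp 0 → ok
  c4: data parity 1, sent cp 1 → ok
Exactly one row (r2) and one column (c2) fail → the flipped bit is at their intersection.

row 2, column 2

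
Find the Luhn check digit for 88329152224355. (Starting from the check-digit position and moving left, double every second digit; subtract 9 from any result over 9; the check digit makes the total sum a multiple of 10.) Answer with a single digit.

6

Partial digits right→left: 5 5 3 4 2 2 2 5 1 9 2 3 8 8
Double every second digit counting from the check-digit position (so the 1st, 3rd, 5th, ... of the partial from the right).
  doubled (with −9 where >9): 1 6 4 4 2 4 7 → sum 28
  kept as-is: 5 4 2 5 9 3 8 → sum 36
Total = 28 + 36 = 64.
Check digit = (10 − (64 mod 10)) mod 10 = 6.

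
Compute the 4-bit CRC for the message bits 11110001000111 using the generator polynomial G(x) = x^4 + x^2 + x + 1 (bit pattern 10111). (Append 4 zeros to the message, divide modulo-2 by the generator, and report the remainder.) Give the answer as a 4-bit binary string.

0101

Append 4 zeros: 111100010001110000. Divide by 10111 (XOR where the leading bit is 1):
  pos 0: 11110 XOR 10111 = 01001
  pos 1: 10010 XOR 10111 = 00101
  pos 3: 10101 XOR 10111 = 00010
  pos 6: 10000 XOR 10111 = 00111
  pos 8: 11111 XOR 10111 = 01000
  pos 9: 10001 XOR 10111 = 00110
  pos 11: 11000 XOR 10111 = 01111
  pos 12: 11110 XOR 10111 = 01001
  pos 13: 10010 XOR 10111 = 00101
Remainder (last 4 bits) = 0101. This is the CRC / FCS.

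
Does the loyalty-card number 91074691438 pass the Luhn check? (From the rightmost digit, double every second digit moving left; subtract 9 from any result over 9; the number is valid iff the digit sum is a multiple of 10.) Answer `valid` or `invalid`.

invalid

From the right, keep odd positions and double even positions (subtract 9 from any doubled value over 9):
  doubled (positions 2,4,...): 6 2 3 5 2 → sum 18
  kept (positions 1,3,...): 8 4 9 4 0 9 → sum 34
Total = 52.
52 mod 10 = 2, so the number is invalid.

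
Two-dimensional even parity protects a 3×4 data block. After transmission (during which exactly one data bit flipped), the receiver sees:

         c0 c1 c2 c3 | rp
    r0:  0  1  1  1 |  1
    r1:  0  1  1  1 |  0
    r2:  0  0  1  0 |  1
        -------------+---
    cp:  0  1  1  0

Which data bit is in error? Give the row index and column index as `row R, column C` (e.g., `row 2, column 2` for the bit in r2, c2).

row 1, column 1

Recompute each row's even parity and compare to rp:
  r0: data parity 1, sent rp 1 → ok
  r1: data parity 1, sent rp 0 → mismatch
  r2: data parity 1, sent rp 1 → ok
Recompute each column's even parity and compare to cp:
  c0: data parity 0, sent cp 0 → ok
  c1: data parity 0, sent cp 1 → mismatch
  c2: data parity 1, sent cp 1 → ok
  c3: data parity 0, sent cp 0 → ok
Exactly one row (r1) and one column (c1) fail → the flipped bit is at their intersection.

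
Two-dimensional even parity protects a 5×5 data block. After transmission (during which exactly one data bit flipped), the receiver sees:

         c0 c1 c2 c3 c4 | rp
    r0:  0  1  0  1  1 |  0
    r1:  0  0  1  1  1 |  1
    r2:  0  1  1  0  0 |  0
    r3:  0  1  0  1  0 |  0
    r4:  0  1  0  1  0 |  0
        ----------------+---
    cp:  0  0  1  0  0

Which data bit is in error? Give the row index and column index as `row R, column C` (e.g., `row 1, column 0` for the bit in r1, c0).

Recompute each row's even parity and compare to rp:
  r0: data parity 1, sent rp 0 → mismatch
  r1: data parity 1, sent rp 1 → ok
  r2: data parity 0, sent rp 0 → ok
  r3: data parity 0, sent rp 0 → ok
  r4: data parity 0, sent rp 0 → ok
Recompute each column's even parity and compare to cp:
  c0: data parity 0, sent cp 0 → ok
  c1: data parity 0, sent cp 0 → ok
  c2: data parity 0, sent cp 1 → mismatch
  c3: data parity 0, sent cp 0 → ok
  c4: data parity 0, sent cp 0 → ok
Exactly one row (r0) and one column (c2) fail → the flipped bit is at their intersection.

row 0, column 2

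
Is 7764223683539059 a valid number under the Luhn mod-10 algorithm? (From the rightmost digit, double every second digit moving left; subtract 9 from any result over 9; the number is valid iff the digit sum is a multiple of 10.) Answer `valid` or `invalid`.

valid

From the right, keep odd positions and double even positions (subtract 9 from any doubled value over 9):
  doubled (positions 2,4,...): 1 9 1 7 6 4 3 5 → sum 36
  kept (positions 1,3,...): 9 0 3 3 6 2 4 7 → sum 34
Total = 70.
70 mod 10 = 0, so the number is valid.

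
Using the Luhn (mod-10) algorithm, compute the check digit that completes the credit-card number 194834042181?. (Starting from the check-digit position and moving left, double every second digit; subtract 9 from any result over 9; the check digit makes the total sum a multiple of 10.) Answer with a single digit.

Partial digits right→left: 1 8 1 2 4 0 4 3 8 4 9 1
Double every second digit counting from the check-digit position (so the 1st, 3rd, 5th, ... of the partial from the right).
  doubled (with −9 where >9): 2 2 8 8 7 9 → sum 36
  kept as-is: 8 2 0 3 4 1 → sum 18
Total = 36 + 18 = 54.
Check digit = (10 − (54 mod 10)) mod 10 = 6.

6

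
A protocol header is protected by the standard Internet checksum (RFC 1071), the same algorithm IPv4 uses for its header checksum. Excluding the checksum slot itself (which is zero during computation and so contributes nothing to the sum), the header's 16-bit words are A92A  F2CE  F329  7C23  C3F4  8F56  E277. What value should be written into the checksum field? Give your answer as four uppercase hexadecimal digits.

BEF5

One's-complement addition (fold any carry out of bit 15 back into bit 0):
  0xA92A + 0xF2CE = 0x19BF8 → wrap carry → 0x9BF9
  0x9BF9 + 0xF329 = 0x18F22 → wrap carry → 0x8F23
  0x8F23 + 0x7C23 = 0x10B46 → wrap carry → 0x0B47
  0x0B47 + 0xC3F4 = 0x0CF3B
  0xCF3B + 0x8F56 = 0x15E91 → wrap carry → 0x5E92
  0x5E92 + 0xE277 = 0x14109 → wrap carry → 0x410A
One's-complement sum = 0x410A.
Checksum = ~0x410A & 0xFFFF = 0xBEF5.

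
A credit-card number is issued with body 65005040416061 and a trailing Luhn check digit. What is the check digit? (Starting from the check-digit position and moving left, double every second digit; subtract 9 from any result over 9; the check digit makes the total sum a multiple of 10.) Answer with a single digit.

4

Partial digits right→left: 1 6 0 6 1 4 0 4 0 5 0 0 5 6
Double every second digit counting from the check-digit position (so the 1st, 3rd, 5th, ... of the partial from the right).
  doubled (with −9 where >9): 2 0 2 0 0 0 1 → sum 5
  kept as-is: 6 6 4 4 5 0 6 → sum 31
Total = 5 + 31 = 36.
Check digit = (10 − (36 mod 10)) mod 10 = 4.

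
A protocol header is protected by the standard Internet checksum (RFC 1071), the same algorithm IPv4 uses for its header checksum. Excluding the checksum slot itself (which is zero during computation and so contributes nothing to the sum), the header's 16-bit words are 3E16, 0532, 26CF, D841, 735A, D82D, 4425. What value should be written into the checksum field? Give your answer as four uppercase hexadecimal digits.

2DF9

One's-complement addition (fold any carry out of bit 15 back into bit 0):
  0x3E16 + 0x0532 = 0x04348
  0x4348 + 0x26CF = 0x06A17
  0x6A17 + 0xD841 = 0x14258 → wrap carry → 0x4259
  0x4259 + 0x735A = 0x0B5B3
  0xB5B3 + 0xD82D = 0x18DE0 → wrap carry → 0x8DE1
  0x8DE1 + 0x4425 = 0x0D206
One's-complement sum = 0xD206.
Checksum = ~0xD206 & 0xFFFF = 0x2DF9.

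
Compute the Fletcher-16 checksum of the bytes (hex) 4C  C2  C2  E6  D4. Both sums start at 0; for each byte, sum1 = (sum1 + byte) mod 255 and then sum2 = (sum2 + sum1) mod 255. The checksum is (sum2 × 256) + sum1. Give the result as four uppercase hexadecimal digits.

738D

Running sums (mod 255):
  after byte 0 (4C): sum1=76, sum2=76
  after byte 1 (C2): sum1=15, sum2=91
  after byte 2 (C2): sum1=209, sum2=45
  after byte 3 (E6): sum1=184, sum2=229
  after byte 4 (D4): sum1=141, sum2=115
Checksum = sum2·256 + sum1 = 115·256 + 141 = 29581 = 0x738D.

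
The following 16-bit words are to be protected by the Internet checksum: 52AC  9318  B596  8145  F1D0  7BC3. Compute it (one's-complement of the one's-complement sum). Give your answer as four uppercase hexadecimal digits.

One's-complement addition (fold any carry out of bit 15 back into bit 0):
  0x52AC + 0x9318 = 0x0E5C4
  0xE5C4 + 0xB596 = 0x19B5A → wrap carry → 0x9B5B
  0x9B5B + 0x8145 = 0x11CA0 → wrap carry → 0x1CA1
  0x1CA1 + 0xF1D0 = 0x10E71 → wrap carry → 0x0E72
  0x0E72 + 0x7BC3 = 0x08A35
One's-complement sum = 0x8A35.
Checksum = ~0x8A35 & 0xFFFF = 0x75CA.

75CA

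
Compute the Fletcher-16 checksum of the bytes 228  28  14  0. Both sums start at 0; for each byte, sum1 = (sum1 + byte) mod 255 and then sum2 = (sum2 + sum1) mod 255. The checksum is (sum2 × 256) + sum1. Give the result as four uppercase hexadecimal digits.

040F

Running sums (mod 255):
  after byte 0 (228): sum1=228, sum2=228
  after byte 1 (28): sum1=1, sum2=229
  after byte 2 (14): sum1=15, sum2=244
  after byte 3 (0): sum1=15, sum2=4
Checksum = sum2·256 + sum1 = 4·256 + 15 = 1039 = 0x040F.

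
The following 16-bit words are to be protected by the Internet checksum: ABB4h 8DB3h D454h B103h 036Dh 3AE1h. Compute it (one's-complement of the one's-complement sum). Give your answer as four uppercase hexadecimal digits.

02F1

One's-complement addition (fold any carry out of bit 15 back into bit 0):
  0xABB4 + 0x8DB3 = 0x13967 → wrap carry → 0x3968
  0x3968 + 0xD454 = 0x10DBC → wrap carry → 0x0DBD
  0x0DBD + 0xB103 = 0x0BEC0
  0xBEC0 + 0x036D = 0x0C22D
  0xC22D + 0x3AE1 = 0x0FD0E
One's-complement sum = 0xFD0E.
Checksum = ~0xFD0E & 0xFFFF = 0x02F1.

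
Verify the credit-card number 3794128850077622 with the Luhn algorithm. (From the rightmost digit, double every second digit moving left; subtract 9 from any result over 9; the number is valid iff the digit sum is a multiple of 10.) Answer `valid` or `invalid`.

From the right, keep odd positions and double even positions (subtract 9 from any doubled value over 9):
  doubled (positions 2,4,...): 4 5 0 1 7 2 9 6 → sum 34
  kept (positions 1,3,...): 2 6 7 0 8 2 4 7 → sum 36
Total = 70.
70 mod 10 = 0, so the number is valid.

valid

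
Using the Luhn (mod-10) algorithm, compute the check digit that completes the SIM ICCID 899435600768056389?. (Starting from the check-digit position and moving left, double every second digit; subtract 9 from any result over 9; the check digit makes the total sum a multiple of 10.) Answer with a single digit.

8

Partial digits right→left: 9 8 3 6 5 0 8 6 7 0 0 6 5 3 4 9 9 8
Double every second digit counting from the check-digit position (so the 1st, 3rd, 5th, ... of the partial from the right).
  doubled (with −9 where >9): 9 6 1 7 5 0 1 8 9 → sum 46
  kept as-is: 8 6 0 6 0 6 3 9 8 → sum 46
Total = 46 + 46 = 92.
Check digit = (10 − (92 mod 10)) mod 10 = 8.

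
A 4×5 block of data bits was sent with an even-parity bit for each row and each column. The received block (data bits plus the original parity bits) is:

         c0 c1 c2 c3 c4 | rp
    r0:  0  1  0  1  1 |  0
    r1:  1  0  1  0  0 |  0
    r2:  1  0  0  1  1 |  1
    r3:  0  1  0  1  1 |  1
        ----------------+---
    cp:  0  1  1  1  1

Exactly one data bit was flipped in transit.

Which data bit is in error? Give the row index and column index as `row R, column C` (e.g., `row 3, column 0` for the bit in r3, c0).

Recompute each row's even parity and compare to rp:
  r0: data parity 1, sent rp 0 → mismatch
  r1: data parity 0, sent rp 0 → ok
  r2: data parity 1, sent rp 1 → ok
  r3: data parity 1, sent rp 1 → ok
Recompute each column's even parity and compare to cp:
  c0: data parity 0, sent cp 0 → ok
  c1: data parity 0, sent cp 1 → mismatch
  c2: data parity 1, sent cp 1 → ok
  c3: data parity 1, sent cp 1 → ok
  c4: data parity 1, sent cp 1 → ok
Exactly one row (r0) and one column (c1) fail → the flipped bit is at their intersection.

row 0, column 1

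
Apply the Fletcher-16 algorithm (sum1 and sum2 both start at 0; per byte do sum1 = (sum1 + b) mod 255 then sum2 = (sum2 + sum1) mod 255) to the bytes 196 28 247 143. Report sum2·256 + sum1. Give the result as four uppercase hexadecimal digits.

E668

Running sums (mod 255):
  after byte 0 (196): sum1=196, sum2=196
  after byte 1 (28): sum1=224, sum2=165
  after byte 2 (247): sum1=216, sum2=126
  after byte 3 (143): sum1=104, sum2=230
Checksum = sum2·256 + sum1 = 230·256 + 104 = 58984 = 0xE668.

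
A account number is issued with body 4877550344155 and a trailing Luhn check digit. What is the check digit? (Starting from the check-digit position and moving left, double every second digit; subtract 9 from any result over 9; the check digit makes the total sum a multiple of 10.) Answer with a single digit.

Partial digits right→left: 5 5 1 4 4 3 0 5 5 7 7 8 4
Double every second digit counting from the check-digit position (so the 1st, 3rd, 5th, ... of the partial from the right).
  doubled (with −9 where >9): 1 2 8 0 1 5 8 → sum 25
  kept as-is: 5 4 3 5 7 8 → sum 32
Total = 25 + 32 = 57.
Check digit = (10 − (57 mod 10)) mod 10 = 3.

3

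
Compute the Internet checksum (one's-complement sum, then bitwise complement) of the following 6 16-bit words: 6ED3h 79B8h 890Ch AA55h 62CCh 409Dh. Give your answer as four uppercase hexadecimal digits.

One's-complement addition (fold any carry out of bit 15 back into bit 0):
  0x6ED3 + 0x79B8 = 0x0E88B
  0xE88B + 0x890C = 0x17197 → wrap carry → 0x7198
  0x7198 + 0xAA55 = 0x11BED → wrap carry → 0x1BEE
  0x1BEE + 0x62CC = 0x07EBA
  0x7EBA + 0x409D = 0x0BF57
One's-complement sum = 0xBF57.
Checksum = ~0xBF57 & 0xFFFF = 0x40A8.

40A8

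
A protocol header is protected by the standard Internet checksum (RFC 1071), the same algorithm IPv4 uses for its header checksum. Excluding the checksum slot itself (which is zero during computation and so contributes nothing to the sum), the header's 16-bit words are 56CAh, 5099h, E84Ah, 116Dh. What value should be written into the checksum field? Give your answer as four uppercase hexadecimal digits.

5EE4

One's-complement addition (fold any carry out of bit 15 back into bit 0):
  0x56CA + 0x5099 = 0x0A763
  0xA763 + 0xE84A = 0x18FAD → wrap carry → 0x8FAE
  0x8FAE + 0x116D = 0x0A11B
One's-complement sum = 0xA11B.
Checksum = ~0xA11B & 0xFFFF = 0x5EE4.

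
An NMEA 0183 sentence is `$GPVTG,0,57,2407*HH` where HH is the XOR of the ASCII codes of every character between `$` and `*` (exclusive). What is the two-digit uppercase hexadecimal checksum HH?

4D

XOR the ASCII codes of the payload characters:
  'G' = 0x47 → acc = 0x47
  'P' = 0x50 → acc = 0x17
  'V' = 0x56 → acc = 0x41
  'T' = 0x54 → acc = 0x15
  'G' = 0x47 → acc = 0x52
  ',' = 0x2C → acc = 0x7E
  '0' = 0x30 → acc = 0x4E
  ',' = 0x2C → acc = 0x62
  '5' = 0x35 → acc = 0x57
  '7' = 0x37 → acc = 0x60
  ',' = 0x2C → acc = 0x4C
  '2' = 0x32 → acc = 0x7E
  '4' = 0x34 → acc = 0x4A
  '0' = 0x30 → acc = 0x7A
  '7' = 0x37 → acc = 0x4D
Checksum = 0x4D.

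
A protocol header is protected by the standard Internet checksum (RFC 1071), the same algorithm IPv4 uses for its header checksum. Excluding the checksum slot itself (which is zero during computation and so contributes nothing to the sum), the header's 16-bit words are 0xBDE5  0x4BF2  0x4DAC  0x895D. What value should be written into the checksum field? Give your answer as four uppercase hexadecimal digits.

1F1E

One's-complement addition (fold any carry out of bit 15 back into bit 0):
  0xBDE5 + 0x4BF2 = 0x109D7 → wrap carry → 0x09D8
  0x09D8 + 0x4DAC = 0x05784
  0x5784 + 0x895D = 0x0E0E1
One's-complement sum = 0xE0E1.
Checksum = ~0xE0E1 & 0xFFFF = 0x1F1E.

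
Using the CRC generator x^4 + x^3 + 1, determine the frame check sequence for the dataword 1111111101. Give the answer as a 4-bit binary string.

Append 4 zeros: 11111111010000. Divide by 11001 (XOR where the leading bit is 1):
  pos 0: 11111 XOR 11001 = 00110
  pos 2: 11011 XOR 11001 = 00010
  pos 5: 10101 XOR 11001 = 01100
  pos 6: 11000 XOR 11001 = 00001
Remainder (last 4 bits) = 1000. This is the CRC / FCS.

1000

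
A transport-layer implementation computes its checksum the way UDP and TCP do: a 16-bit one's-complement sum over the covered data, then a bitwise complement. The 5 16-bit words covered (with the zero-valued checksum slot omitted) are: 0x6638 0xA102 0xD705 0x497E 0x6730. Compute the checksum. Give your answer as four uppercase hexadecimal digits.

One's-complement addition (fold any carry out of bit 15 back into bit 0):
  0x6638 + 0xA102 = 0x1073A → wrap carry → 0x073B
  0x073B + 0xD705 = 0x0DE40
  0xDE40 + 0x497E = 0x127BE → wrap carry → 0x27BF
  0x27BF + 0x6730 = 0x08EEF
One's-complement sum = 0x8EEF.
Checksum = ~0x8EEF & 0xFFFF = 0x7110.

7110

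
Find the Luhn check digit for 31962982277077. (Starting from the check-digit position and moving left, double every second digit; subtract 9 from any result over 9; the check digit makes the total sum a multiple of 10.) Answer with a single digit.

4

Partial digits right→left: 7 7 0 7 7 2 2 8 9 2 6 9 1 3
Double every second digit counting from the check-digit position (so the 1st, 3rd, 5th, ... of the partial from the right).
  doubled (with −9 where >9): 5 0 5 4 9 3 2 → sum 28
  kept as-is: 7 7 2 8 2 9 3 → sum 38
Total = 28 + 38 = 66.
Check digit = (10 − (66 mod 10)) mod 10 = 4.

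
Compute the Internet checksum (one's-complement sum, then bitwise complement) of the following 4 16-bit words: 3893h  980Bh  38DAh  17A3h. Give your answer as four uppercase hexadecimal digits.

DEE3

One's-complement addition (fold any carry out of bit 15 back into bit 0):
  0x3893 + 0x980B = 0x0D09E
  0xD09E + 0x38DA = 0x10978 → wrap carry → 0x0979
  0x0979 + 0x17A3 = 0x0211C
One's-complement sum = 0x211C.
Checksum = ~0x211C & 0xFFFF = 0xDEE3.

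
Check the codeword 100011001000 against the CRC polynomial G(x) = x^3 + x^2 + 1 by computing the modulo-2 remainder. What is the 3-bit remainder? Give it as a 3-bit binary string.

101

Modulo-2 division of 100011001000 by 1101:
  pos 0: 1000 XOR 1101 = 0101
  pos 1: 1011 XOR 1101 = 0110
  pos 2: 1101 XOR 1101 = 0000
  pos 8: 1000 XOR 1101 = 0101
Remainder = 101 (nonzero — an error is detected).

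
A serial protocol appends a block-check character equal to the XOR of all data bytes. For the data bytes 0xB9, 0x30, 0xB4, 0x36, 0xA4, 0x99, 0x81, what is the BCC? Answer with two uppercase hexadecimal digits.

XOR the bytes together:
  start with 0xB9
  0xB9 ⊕ 0x30 = 0x89
  0x89 ⊕ 0xB4 = 0x3D
  0x3D ⊕ 0x36 = 0x0B
  0x0B ⊕ 0xA4 = 0xAF
  0xAF ⊕ 0x99 = 0x36
  0x36 ⊕ 0x81 = 0xB7

B7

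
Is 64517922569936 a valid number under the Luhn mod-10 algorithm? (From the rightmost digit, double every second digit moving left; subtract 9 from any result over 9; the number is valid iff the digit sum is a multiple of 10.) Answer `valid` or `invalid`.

invalid

From the right, keep odd positions and double even positions (subtract 9 from any doubled value over 9):
  doubled (positions 2,4,...): 6 9 1 4 5 1 3 → sum 29
  kept (positions 1,3,...): 6 9 6 2 9 1 4 → sum 37
Total = 66.
66 mod 10 = 6, so the number is invalid.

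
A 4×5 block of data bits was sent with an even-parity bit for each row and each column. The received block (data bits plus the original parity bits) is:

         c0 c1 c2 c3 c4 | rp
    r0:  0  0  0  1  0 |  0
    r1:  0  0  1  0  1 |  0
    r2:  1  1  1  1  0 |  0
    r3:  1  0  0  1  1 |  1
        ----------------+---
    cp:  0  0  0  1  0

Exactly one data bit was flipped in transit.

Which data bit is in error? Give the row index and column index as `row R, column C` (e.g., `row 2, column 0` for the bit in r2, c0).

row 0, column 1

Recompute each row's even parity and compare to rp:
  r0: data parity 1, sent rp 0 → mismatch
  r1: data parity 0, sent rp 0 → ok
  r2: data parity 0, sent rp 0 → ok
  r3: data parity 1, sent rp 1 → ok
Recompute each column's even parity and compare to cp:
  c0: data parity 0, sent cp 0 → ok
  c1: data parity 1, sent cp 0 → mismatch
  c2: data parity 0, sent cp 0 → ok
  c3: data parity 1, sent cp 1 → ok
  c4: data parity 0, sent cp 0 → ok
Exactly one row (r0) and one column (c1) fail → the flipped bit is at their intersection.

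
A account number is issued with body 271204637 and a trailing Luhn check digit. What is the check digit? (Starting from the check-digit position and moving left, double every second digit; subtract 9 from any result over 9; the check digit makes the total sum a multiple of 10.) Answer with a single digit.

0

Partial digits right→left: 7 3 6 4 0 2 1 7 2
Double every second digit counting from the check-digit position (so the 1st, 3rd, 5th, ... of the partial from the right).
  doubled (with −9 where >9): 5 3 0 2 4 → sum 14
  kept as-is: 3 4 2 7 → sum 16
Total = 14 + 16 = 30.
Check digit = (10 − (30 mod 10)) mod 10 = 0.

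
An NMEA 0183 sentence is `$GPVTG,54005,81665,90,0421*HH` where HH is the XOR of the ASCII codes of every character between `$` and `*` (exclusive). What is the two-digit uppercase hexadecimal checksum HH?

XOR the ASCII codes of the payload characters:
  'G' = 0x47 → acc = 0x47
  'P' = 0x50 → acc = 0x17
  'V' = 0x56 → acc = 0x41
  'T' = 0x54 → acc = 0x15
  'G' = 0x47 → acc = 0x52
  ',' = 0x2C → acc = 0x7E
  '5' = 0x35 → acc = 0x4B
  '4' = 0x34 → acc = 0x7F
  '0' = 0x30 → acc = 0x4F
  '0' = 0x30 → acc = 0x7F
  '5' = 0x35 → acc = 0x4A
  ',' = 0x2C → acc = 0x66
  '8' = 0x38 → acc = 0x5E
  '1' = 0x31 → acc = 0x6F
  '6' = 0x36 → acc = 0x59
  '6' = 0x36 → acc = 0x6F
  '5' = 0x35 → acc = 0x5A
  ',' = 0x2C → acc = 0x76
  '9' = 0x39 → acc = 0x4F
  '0' = 0x30 → acc = 0x7F
  ',' = 0x2C → acc = 0x53
  '0' = 0x30 → acc = 0x63
  '4' = 0x34 → acc = 0x57
  '2' = 0x32 → acc = 0x65
  '1' = 0x31 → acc = 0x54
Checksum = 0x54.

54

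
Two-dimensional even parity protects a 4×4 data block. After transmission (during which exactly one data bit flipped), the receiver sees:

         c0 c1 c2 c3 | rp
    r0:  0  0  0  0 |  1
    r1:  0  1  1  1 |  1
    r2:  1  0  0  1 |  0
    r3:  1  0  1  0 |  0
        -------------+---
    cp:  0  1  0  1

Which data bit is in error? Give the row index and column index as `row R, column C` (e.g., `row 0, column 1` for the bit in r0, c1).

Recompute each row's even parity and compare to rp:
  r0: data parity 0, sent rp 1 → mismatch
  r1: data parity 1, sent rp 1 → ok
  r2: data parity 0, sent rp 0 → ok
  r3: data parity 0, sent rp 0 → ok
Recompute each column's even parity and compare to cp:
  c0: data parity 0, sent cp 0 → ok
  c1: data parity 1, sent cp 1 → ok
  c2: data parity 0, sent cp 0 → ok
  c3: data parity 0, sent cp 1 → mismatch
Exactly one row (r0) and one column (c3) fail → the flipped bit is at their intersection.

row 0, column 3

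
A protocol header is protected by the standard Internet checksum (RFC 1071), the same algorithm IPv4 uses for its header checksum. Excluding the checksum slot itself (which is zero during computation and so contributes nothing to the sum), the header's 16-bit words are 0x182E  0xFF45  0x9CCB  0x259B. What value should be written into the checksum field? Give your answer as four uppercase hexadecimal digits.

2625

One's-complement addition (fold any carry out of bit 15 back into bit 0):
  0x182E + 0xFF45 = 0x11773 → wrap carry → 0x1774
  0x1774 + 0x9CCB = 0x0B43F
  0xB43F + 0x259B = 0x0D9DA
One's-complement sum = 0xD9DA.
Checksum = ~0xD9DA & 0xFFFF = 0x2625.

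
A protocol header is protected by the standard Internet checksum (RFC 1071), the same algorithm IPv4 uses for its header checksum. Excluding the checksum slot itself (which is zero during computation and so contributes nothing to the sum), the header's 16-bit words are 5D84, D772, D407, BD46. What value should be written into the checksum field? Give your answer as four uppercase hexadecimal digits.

39BA

One's-complement addition (fold any carry out of bit 15 back into bit 0):
  0x5D84 + 0xD772 = 0x134F6 → wrap carry → 0x34F7
  0x34F7 + 0xD407 = 0x108FE → wrap carry → 0x08FF
  0x08FF + 0xBD46 = 0x0C645
One's-complement sum = 0xC645.
Checksum = ~0xC645 & 0xFFFF = 0x39BA.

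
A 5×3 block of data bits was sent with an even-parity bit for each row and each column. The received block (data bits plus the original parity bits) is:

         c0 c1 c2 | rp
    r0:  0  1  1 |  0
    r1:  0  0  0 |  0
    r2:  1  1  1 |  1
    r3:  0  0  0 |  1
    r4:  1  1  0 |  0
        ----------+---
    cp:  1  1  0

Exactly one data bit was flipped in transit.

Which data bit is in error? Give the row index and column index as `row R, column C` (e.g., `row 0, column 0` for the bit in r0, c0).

row 3, column 0

Recompute each row's even parity and compare to rp:
  r0: data parity 0, sent rp 0 → ok
  r1: data parity 0, sent rp 0 → ok
  r2: data parity 1, sent rp 1 → ok
  r3: data parity 0, sent rp 1 → mismatch
  r4: data parity 0, sent rp 0 → ok
Recompute each column's even parity and compare to cp:
  c0: data parity 0, sent cp 1 → mismatch
  c1: data parity 1, sent cp 1 → ok
  c2: data parity 0, sent cp 0 → ok
Exactly one row (r3) and one column (c0) fail → the flipped bit is at their intersection.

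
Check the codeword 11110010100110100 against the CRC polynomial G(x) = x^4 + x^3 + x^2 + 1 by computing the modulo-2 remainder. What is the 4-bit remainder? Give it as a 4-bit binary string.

1101

Modulo-2 division of 11110010100110100 by 11101:
  pos 0: 11110 XOR 11101 = 00011
  pos 3: 11010 XOR 11101 = 00111
  pos 5: 11110 XOR 11101 = 00011
  pos 8: 11011 XOR 11101 = 00110
  pos 10: 11001 XOR 11101 = 00100
  pos 12: 10000 XOR 11101 = 01101
Remainder = 1101 (nonzero — an error is detected).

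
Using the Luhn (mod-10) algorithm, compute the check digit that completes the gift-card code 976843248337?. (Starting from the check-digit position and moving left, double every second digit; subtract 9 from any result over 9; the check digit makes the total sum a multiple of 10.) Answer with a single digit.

1

Partial digits right→left: 7 3 3 8 4 2 3 4 8 6 7 9
Double every second digit counting from the check-digit position (so the 1st, 3rd, 5th, ... of the partial from the right).
  doubled (with −9 where >9): 5 6 8 6 7 5 → sum 37
  kept as-is: 3 8 2 4 6 9 → sum 32
Total = 37 + 32 = 69.
Check digit = (10 − (69 mod 10)) mod 10 = 1.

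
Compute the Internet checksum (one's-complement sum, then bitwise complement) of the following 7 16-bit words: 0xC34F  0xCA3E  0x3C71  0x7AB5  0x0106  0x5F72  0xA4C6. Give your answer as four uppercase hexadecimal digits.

B60B

One's-complement addition (fold any carry out of bit 15 back into bit 0):
  0xC34F + 0xCA3E = 0x18D8D → wrap carry → 0x8D8E
  0x8D8E + 0x3C71 = 0x0C9FF
  0xC9FF + 0x7AB5 = 0x144B4 → wrap carry → 0x44B5
  0x44B5 + 0x0106 = 0x045BB
  0x45BB + 0x5F72 = 0x0A52D
  0xA52D + 0xA4C6 = 0x149F3 → wrap carry → 0x49F4
One's-complement sum = 0x49F4.
Checksum = ~0x49F4 & 0xFFFF = 0xB60B.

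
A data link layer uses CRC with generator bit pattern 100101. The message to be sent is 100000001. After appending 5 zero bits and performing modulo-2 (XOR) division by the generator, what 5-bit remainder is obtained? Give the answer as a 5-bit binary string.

Append 5 zeros: 10000000100000. Divide by 100101 (XOR where the leading bit is 1):
  pos 0: 100000 XOR 100101 = 000101
  pos 3: 101001 XOR 100101 = 001100
  pos 5: 110000 XOR 100101 = 010101
  pos 6: 101010 XOR 100101 = 001111
  pos 8: 111100 XOR 100101 = 011001
Remainder (last 5 bits) = 11001. This is the CRC / FCS.

11001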